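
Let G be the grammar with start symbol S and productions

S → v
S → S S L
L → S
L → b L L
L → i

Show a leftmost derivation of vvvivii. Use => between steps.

S => SSL => vSL => vSSLL => vSSLSLL => vvSLSLL => vvvLSLL => vvviSLL => vvvivLL => vvviviL => vvvivii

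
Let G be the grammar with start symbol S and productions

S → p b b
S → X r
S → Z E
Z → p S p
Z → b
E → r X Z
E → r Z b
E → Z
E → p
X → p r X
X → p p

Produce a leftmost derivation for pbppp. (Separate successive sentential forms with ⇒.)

S⇒ZE⇒pSpE⇒pZEpE⇒pbEpE⇒pbppE⇒pbppp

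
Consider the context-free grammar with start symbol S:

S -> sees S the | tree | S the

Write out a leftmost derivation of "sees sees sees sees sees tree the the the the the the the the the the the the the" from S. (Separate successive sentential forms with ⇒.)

S ⇒ S the ⇒ sees S the the ⇒ sees S the the the ⇒ sees S the the the the ⇒ sees S the the the the the ⇒ sees S the the the the the the ⇒ sees sees S the the the the the the the ⇒ sees sees sees S the the the the the the the the ⇒ sees sees sees S the the the the the the the the the ⇒ sees sees sees sees S the the the the the the the the the the ⇒ sees sees sees sees S the the the the the the the the the the the ⇒ sees sees sees sees sees S the the the the the the the the the the the the ⇒ sees sees sees sees sees S the the the the the the the the the the the the the ⇒ sees sees sees sees sees tree the the the the the the the the the the the the the

S ⇒ S the   [S -> S the]
S the ⇒ sees S the the   [S -> sees S the]
sees S the the ⇒ sees S the the the   [S -> S the]
sees S the the the ⇒ sees S the the the the   [S -> S the]
sees S the the the the ⇒ sees S the the the the the   [S -> S the]
sees S the the the the the ⇒ sees S the the the the the the   [S -> S the]
sees S the the the the the the ⇒ sees sees S the the the the the the the   [S -> sees S the]
sees sees S the the the the the the the ⇒ sees sees sees S the the the the the the the the   [S -> sees S the]
sees sees sees S the the the the the the the the ⇒ sees sees sees S the the the the the the the the the   [S -> S the]
sees sees sees S the the the the the the the the the ⇒ sees sees sees sees S the the the the the the the the the the   [S -> sees S the]
sees sees sees sees S the the the the the the the the the the ⇒ sees sees sees sees S the the the the the the the the the the the   [S -> S the]
sees sees sees sees S the the the the the the the the the the the ⇒ sees sees sees sees sees S the the the the the the the the the the the the   [S -> sees S the]
sees sees sees sees sees S the the the the the the the the the the the the ⇒ sees sees sees sees sees S the the the the the the the the the the the the the   [S -> S the]
sees sees sees sees sees S the the the the the the the the the the the the the ⇒ sees sees sees sees sees tree the the the the the the the the the the the the the   [S -> tree]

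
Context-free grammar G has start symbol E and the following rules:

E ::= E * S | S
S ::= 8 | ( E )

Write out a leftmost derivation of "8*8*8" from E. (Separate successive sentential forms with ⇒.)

E ⇒ E*S ⇒ E*S*S ⇒ S*S*S ⇒ 8*S*S ⇒ 8*8*S ⇒ 8*8*8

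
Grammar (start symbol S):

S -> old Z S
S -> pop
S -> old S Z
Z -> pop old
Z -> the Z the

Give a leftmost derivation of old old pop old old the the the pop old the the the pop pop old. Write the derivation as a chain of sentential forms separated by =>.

S => old S Z => old old Z S Z => old old pop old S Z => old old pop old old Z S Z => old old pop old old the Z the S Z => old old pop old old the the Z the the S Z => old old pop old old the the the Z the the the S Z => old old pop old old the the the pop old the the the S Z => old old pop old old the the the pop old the the the pop Z => old old pop old old the the the pop old the the the pop pop old

S => old S Z   [S -> old S Z]
old S Z => old old Z S Z   [S -> old Z S]
old old Z S Z => old old pop old S Z   [Z -> pop old]
old old pop old S Z => old old pop old old Z S Z   [S -> old Z S]
old old pop old old Z S Z => old old pop old old the Z the S Z   [Z -> the Z the]
old old pop old old the Z the S Z => old old pop old old the the Z the the S Z   [Z -> the Z the]
old old pop old old the the Z the the S Z => old old pop old old the the the Z the the the S Z   [Z -> the Z the]
old old pop old old the the the Z the the the S Z => old old pop old old the the the pop old the the the S Z   [Z -> pop old]
old old pop old old the the the pop old the the the S Z => old old pop old old the the the pop old the the the pop Z   [S -> pop]
old old pop old old the the the pop old the the the pop Z => old old pop old old the the the pop old the the the pop pop old   [Z -> pop old]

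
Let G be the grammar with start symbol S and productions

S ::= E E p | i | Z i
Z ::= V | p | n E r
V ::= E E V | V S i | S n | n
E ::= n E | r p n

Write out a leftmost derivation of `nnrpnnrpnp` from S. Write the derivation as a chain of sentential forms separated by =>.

S => EEp   [S ::= E E p]
EEp => nEEp   [E ::= n E]
nEEp => nnEEp   [E ::= n E]
nnEEp => nnrpnEp   [E ::= r p n]
nnrpnEp => nnrpnnEp   [E ::= n E]
nnrpnnEp => nnrpnnrpnp   [E ::= r p n]

S => EEp => nEEp => nnEEp => nnrpnEp => nnrpnnEp => nnrpnnrpnp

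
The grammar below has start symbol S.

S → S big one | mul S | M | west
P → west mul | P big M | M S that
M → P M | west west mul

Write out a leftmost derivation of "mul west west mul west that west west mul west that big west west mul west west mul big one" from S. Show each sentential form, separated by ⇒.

S ⇒ mul S ⇒ mul S big one ⇒ mul M big one ⇒ mul P M big one ⇒ mul P big M M big one ⇒ mul M S that big M M big one ⇒ mul P M S that big M M big one ⇒ mul M S that M S that big M M big one ⇒ mul west west mul S that M S that big M M big one ⇒ mul west west mul west that M S that big M M big one ⇒ mul west west mul west that west west mul S that big M M big one ⇒ mul west west mul west that west west mul west that big M M big one ⇒ mul west west mul west that west west mul west that big west west mul M big one ⇒ mul west west mul west that west west mul west that big west west mul west west mul big one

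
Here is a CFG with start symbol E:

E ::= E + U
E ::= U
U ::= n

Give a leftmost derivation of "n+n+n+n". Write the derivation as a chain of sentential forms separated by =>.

E => E+U => E+U+U => E+U+U+U => U+U+U+U => n+U+U+U => n+n+U+U => n+n+n+U => n+n+n+n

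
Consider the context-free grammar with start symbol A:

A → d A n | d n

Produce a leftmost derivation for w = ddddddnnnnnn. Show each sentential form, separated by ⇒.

A ⇒ dAn   [A → d A n]
dAn ⇒ ddAnn   [A → d A n]
ddAnn ⇒ dddAnnn   [A → d A n]
dddAnnn ⇒ ddddAnnnn   [A → d A n]
ddddAnnnn ⇒ dddddAnnnnn   [A → d A n]
dddddAnnnnn ⇒ ddddddnnnnnn   [A → d n]

A⇒dAn⇒ddAnn⇒dddAnnn⇒ddddAnnnn⇒dddddAnnnnn⇒ddddddnnnnnn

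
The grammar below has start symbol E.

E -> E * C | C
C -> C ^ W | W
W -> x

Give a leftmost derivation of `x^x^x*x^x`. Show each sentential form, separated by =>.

E=>E*C=>C*C=>C^W*C=>C^W^W*C=>W^W^W*C=>x^W^W*C=>x^x^W*C=>x^x^x*C=>x^x^x*C^W=>x^x^x*W^W=>x^x^x*x^W=>x^x^x*x^x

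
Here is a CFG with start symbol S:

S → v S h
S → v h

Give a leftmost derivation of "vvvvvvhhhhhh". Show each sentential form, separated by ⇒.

S ⇒ vSh ⇒ vvShh ⇒ vvvShhh ⇒ vvvvShhhh ⇒ vvvvvShhhhh ⇒ vvvvvvhhhhhh

S ⇒ vSh   [S → v S h]
vSh ⇒ vvShh   [S → v S h]
vvShh ⇒ vvvShhh   [S → v S h]
vvvShhh ⇒ vvvvShhhh   [S → v S h]
vvvvShhhh ⇒ vvvvvShhhhh   [S → v S h]
vvvvvShhhhh ⇒ vvvvvvhhhhhh   [S → v h]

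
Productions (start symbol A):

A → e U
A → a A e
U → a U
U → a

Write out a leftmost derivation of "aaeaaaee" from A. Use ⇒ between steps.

A ⇒ aAe ⇒ aaAee ⇒ aaeUee ⇒ aaeaUee ⇒ aaeaaUee ⇒ aaeaaaee

A ⇒ aAe   [A → a A e]
aAe ⇒ aaAee   [A → a A e]
aaAee ⇒ aaeUee   [A → e U]
aaeUee ⇒ aaeaUee   [U → a U]
aaeaUee ⇒ aaeaaUee   [U → a U]
aaeaaUee ⇒ aaeaaaee   [U → a]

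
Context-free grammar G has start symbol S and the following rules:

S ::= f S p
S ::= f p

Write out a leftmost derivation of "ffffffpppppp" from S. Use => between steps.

S => fSp   [S ::= f S p]
fSp => ffSpp   [S ::= f S p]
ffSpp => fffSppp   [S ::= f S p]
fffSppp => ffffSpppp   [S ::= f S p]
ffffSpppp => fffffSppppp   [S ::= f S p]
fffffSppppp => ffffffpppppp   [S ::= f p]

S=>fSp=>ffSpp=>fffSppp=>ffffSpppp=>fffffSppppp=>ffffffpppppp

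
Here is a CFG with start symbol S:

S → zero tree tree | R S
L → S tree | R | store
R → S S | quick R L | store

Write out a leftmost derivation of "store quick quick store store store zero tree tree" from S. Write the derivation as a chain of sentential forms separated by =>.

S => R S   [S → R S]
R S => store S   [R → store]
store S => store R S   [S → R S]
store R S => store quick R L S   [R → quick R L]
store quick R L S => store quick quick R L L S   [R → quick R L]
store quick quick R L L S => store quick quick store L L S   [R → store]
store quick quick store L L S => store quick quick store store L S   [L → store]
store quick quick store store L S => store quick quick store store store S   [L → store]
store quick quick store store store S => store quick quick store store store zero tree tree   [S → zero tree tree]

S => R S => store S => store R S => store quick R L S => store quick quick R L L S => store quick quick store L L S => store quick quick store store L S => store quick quick store store store S => store quick quick store store store zero tree tree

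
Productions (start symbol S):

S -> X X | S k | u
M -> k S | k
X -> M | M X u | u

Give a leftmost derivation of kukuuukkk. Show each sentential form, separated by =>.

S=>Sk=>Skk=>Skkk=>XXkkk=>MXuXkkk=>kSXuXkkk=>kSkXuXkkk=>kukXuXkkk=>kukuuXkkk=>kukuuukkk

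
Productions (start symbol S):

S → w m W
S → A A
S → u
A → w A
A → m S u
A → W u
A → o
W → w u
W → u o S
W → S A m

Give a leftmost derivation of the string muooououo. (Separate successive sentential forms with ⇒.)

S ⇒ AA ⇒ mSuA ⇒ mAAuA ⇒ mWuAuA ⇒ muoSuAuA ⇒ muoAAuAuA ⇒ muooAuAuA ⇒ muooouAuA ⇒ muooououA ⇒ muooououo

S ⇒ AA   [S → A A]
AA ⇒ mSuA   [A → m S u]
mSuA ⇒ mAAuA   [S → A A]
mAAuA ⇒ mWuAuA   [A → W u]
mWuAuA ⇒ muoSuAuA   [W → u o S]
muoSuAuA ⇒ muoAAuAuA   [S → A A]
muoAAuAuA ⇒ muooAuAuA   [A → o]
muooAuAuA ⇒ muooouAuA   [A → o]
muooouAuA ⇒ muooououA   [A → o]
muooououA ⇒ muooououo   [A → o]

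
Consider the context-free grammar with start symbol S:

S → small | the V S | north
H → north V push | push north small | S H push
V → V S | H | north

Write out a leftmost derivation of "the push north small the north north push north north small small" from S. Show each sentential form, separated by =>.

S => the V S   [S → the V S]
the V S => the V S S   [V → V S]
the V S S => the V S S S   [V → V S]
the V S S S => the H S S S   [V → H]
the H S S S => the push north small S S S   [H → push north small]
the push north small S S S => the push north small the V S S S   [S → the V S]
the push north small the V S S S => the push north small the V S S S S   [V → V S]
the push north small the V S S S S => the push north small the H S S S S   [V → H]
the push north small the H S S S S => the push north small the north V push S S S S   [H → north V push]
the push north small the north V push S S S S => the push north small the north north push S S S S   [V → north]
the push north small the north north push S S S S => the push north small the north north push north S S S   [S → north]
the push north small the north north push north S S S => the push north small the north north push north north S S   [S → north]
the push north small the north north push north north S S => the push north small the north north push north north small S   [S → small]
the push north small the north north push north north small S => the push north small the north north push north north small small   [S → small]

S => the V S => the V S S => the V S S S => the H S S S => the push north small S S S => the push north small the V S S S => the push north small the V S S S S => the push north small the H S S S S => the push north small the north V push S S S S => the push north small the north north push S S S S => the push north small the north north push north S S S => the push north small the north north push north north S S => the push north small the north north push north north small S => the push north small the north north push north north small small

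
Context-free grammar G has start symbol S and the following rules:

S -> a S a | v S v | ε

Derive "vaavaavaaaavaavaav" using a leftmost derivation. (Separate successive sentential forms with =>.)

S => vSv   [S -> v S v]
vSv => vaSav   [S -> a S a]
vaSav => vaaSaav   [S -> a S a]
vaaSaav => vaavSvaav   [S -> v S v]
vaavSvaav => vaavaSavaav   [S -> a S a]
vaavaSavaav => vaavaaSaavaav   [S -> a S a]
vaavaaSaavaav => vaavaavSvaavaav   [S -> v S v]
vaavaavSvaavaav => vaavaavaSavaavaav   [S -> a S a]
vaavaavaSavaavaav => vaavaavaaSaavaavaav   [S -> a S a]
vaavaavaaSaavaavaav => vaavaavaaaavaavaav   [S -> ε]

S => vSv => vaSav => vaaSaav => vaavSvaav => vaavaSavaav => vaavaaSaavaav => vaavaavSvaavaav => vaavaavaSavaavaav => vaavaavaaSaavaavaav => vaavaavaaaavaavaav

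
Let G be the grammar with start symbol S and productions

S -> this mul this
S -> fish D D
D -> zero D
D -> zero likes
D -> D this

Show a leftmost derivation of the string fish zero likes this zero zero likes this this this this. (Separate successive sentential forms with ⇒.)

S ⇒ fish D D ⇒ fish D this D ⇒ fish zero likes this D ⇒ fish zero likes this D this ⇒ fish zero likes this zero D this ⇒ fish zero likes this zero D this this ⇒ fish zero likes this zero D this this this ⇒ fish zero likes this zero D this this this this ⇒ fish zero likes this zero zero likes this this this this

S ⇒ fish D D   [S -> fish D D]
fish D D ⇒ fish D this D   [D -> D this]
fish D this D ⇒ fish zero likes this D   [D -> zero likes]
fish zero likes this D ⇒ fish zero likes this D this   [D -> D this]
fish zero likes this D this ⇒ fish zero likes this zero D this   [D -> zero D]
fish zero likes this zero D this ⇒ fish zero likes this zero D this this   [D -> D this]
fish zero likes this zero D this this ⇒ fish zero likes this zero D this this this   [D -> D this]
fish zero likes this zero D this this this ⇒ fish zero likes this zero D this this this this   [D -> D this]
fish zero likes this zero D this this this this ⇒ fish zero likes this zero zero likes this this this this   [D -> zero likes]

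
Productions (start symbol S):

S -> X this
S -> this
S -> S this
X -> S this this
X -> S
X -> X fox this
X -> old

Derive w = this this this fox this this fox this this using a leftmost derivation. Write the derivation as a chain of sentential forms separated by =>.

S => X this   [S -> X this]
X this => X fox this this   [X -> X fox this]
X fox this this => S fox this this   [X -> S]
S fox this this => X this fox this this   [S -> X this]
X this fox this this => X fox this this fox this this   [X -> X fox this]
X fox this this fox this this => S this this fox this this fox this this   [X -> S this this]
S this this fox this this fox this this => this this this fox this this fox this this   [S -> this]

S => X this => X fox this this => S fox this this => X this fox this this => X fox this this fox this this => S this this fox this this fox this this => this this this fox this this fox this this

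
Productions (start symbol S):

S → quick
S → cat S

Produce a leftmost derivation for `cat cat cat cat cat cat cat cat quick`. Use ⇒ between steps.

S ⇒ cat S   [S → cat S]
cat S ⇒ cat cat S   [S → cat S]
cat cat S ⇒ cat cat cat S   [S → cat S]
cat cat cat S ⇒ cat cat cat cat S   [S → cat S]
cat cat cat cat S ⇒ cat cat cat cat cat S   [S → cat S]
cat cat cat cat cat S ⇒ cat cat cat cat cat cat S   [S → cat S]
cat cat cat cat cat cat S ⇒ cat cat cat cat cat cat cat S   [S → cat S]
cat cat cat cat cat cat cat S ⇒ cat cat cat cat cat cat cat cat S   [S → cat S]
cat cat cat cat cat cat cat cat S ⇒ cat cat cat cat cat cat cat cat quick   [S → quick]

S ⇒ cat S ⇒ cat cat S ⇒ cat cat cat S ⇒ cat cat cat cat S ⇒ cat cat cat cat cat S ⇒ cat cat cat cat cat cat S ⇒ cat cat cat cat cat cat cat S ⇒ cat cat cat cat cat cat cat cat S ⇒ cat cat cat cat cat cat cat cat quick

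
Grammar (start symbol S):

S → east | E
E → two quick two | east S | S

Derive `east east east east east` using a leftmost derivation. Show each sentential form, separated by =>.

S => E => east S => east E => east east S => east east E => east east east S => east east east E => east east east east S => east east east east east

S => E   [S → E]
E => east S   [E → east S]
east S => east E   [S → E]
east E => east east S   [E → east S]
east east S => east east E   [S → E]
east east E => east east east S   [E → east S]
east east east S => east east east E   [S → E]
east east east E => east east east east S   [E → east S]
east east east east S => east east east east east   [S → east]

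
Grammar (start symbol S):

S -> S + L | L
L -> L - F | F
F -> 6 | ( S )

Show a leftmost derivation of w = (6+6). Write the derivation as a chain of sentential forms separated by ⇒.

S ⇒ L   [S -> L]
L ⇒ F   [L -> F]
F ⇒ (S)   [F -> ( S )]
(S) ⇒ (S+L)   [S -> S + L]
(S+L) ⇒ (L+L)   [S -> L]
(L+L) ⇒ (F+L)   [L -> F]
(F+L) ⇒ (6+L)   [F -> 6]
(6+L) ⇒ (6+F)   [L -> F]
(6+F) ⇒ (6+6)   [F -> 6]

S ⇒ L ⇒ F ⇒ (S) ⇒ (S+L) ⇒ (L+L) ⇒ (F+L) ⇒ (6+L) ⇒ (6+F) ⇒ (6+6)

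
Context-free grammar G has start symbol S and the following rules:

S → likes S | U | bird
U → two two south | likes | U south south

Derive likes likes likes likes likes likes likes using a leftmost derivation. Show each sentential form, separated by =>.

S => likes S => likes likes S => likes likes likes S => likes likes likes likes S => likes likes likes likes likes S => likes likes likes likes likes likes S => likes likes likes likes likes likes U => likes likes likes likes likes likes likes

S => likes S   [S → likes S]
likes S => likes likes S   [S → likes S]
likes likes S => likes likes likes S   [S → likes S]
likes likes likes S => likes likes likes likes S   [S → likes S]
likes likes likes likes S => likes likes likes likes likes S   [S → likes S]
likes likes likes likes likes S => likes likes likes likes likes likes S   [S → likes S]
likes likes likes likes likes likes S => likes likes likes likes likes likes U   [S → U]
likes likes likes likes likes likes U => likes likes likes likes likes likes likes   [U → likes]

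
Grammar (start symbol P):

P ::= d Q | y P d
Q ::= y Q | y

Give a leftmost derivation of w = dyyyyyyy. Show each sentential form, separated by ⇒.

P ⇒ dQ ⇒ dyQ ⇒ dyyQ ⇒ dyyyQ ⇒ dyyyyQ ⇒ dyyyyyQ ⇒ dyyyyyyQ ⇒ dyyyyyyy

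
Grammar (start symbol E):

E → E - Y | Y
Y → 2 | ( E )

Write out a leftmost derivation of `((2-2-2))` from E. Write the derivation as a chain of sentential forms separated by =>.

E=>Y=>(E)=>(Y)=>((E))=>((E-Y))=>((E-Y-Y))=>((Y-Y-Y))=>((2-Y-Y))=>((2-2-Y))=>((2-2-2))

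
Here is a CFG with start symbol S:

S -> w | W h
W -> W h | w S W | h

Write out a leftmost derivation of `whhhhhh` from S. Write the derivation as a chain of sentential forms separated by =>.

S => Wh => wSWh => wWhWh => wWhhWh => wWhhhWh => whhhhWh => whhhhhh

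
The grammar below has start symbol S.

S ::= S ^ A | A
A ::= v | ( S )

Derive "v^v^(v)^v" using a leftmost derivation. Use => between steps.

S => S^A   [S ::= S ^ A]
S^A => S^A^A   [S ::= S ^ A]
S^A^A => S^A^A^A   [S ::= S ^ A]
S^A^A^A => A^A^A^A   [S ::= A]
A^A^A^A => v^A^A^A   [A ::= v]
v^A^A^A => v^v^A^A   [A ::= v]
v^v^A^A => v^v^(S)^A   [A ::= ( S )]
v^v^(S)^A => v^v^(A)^A   [S ::= A]
v^v^(A)^A => v^v^(v)^A   [A ::= v]
v^v^(v)^A => v^v^(v)^v   [A ::= v]

S => S^A => S^A^A => S^A^A^A => A^A^A^A => v^A^A^A => v^v^A^A => v^v^(S)^A => v^v^(A)^A => v^v^(v)^A => v^v^(v)^v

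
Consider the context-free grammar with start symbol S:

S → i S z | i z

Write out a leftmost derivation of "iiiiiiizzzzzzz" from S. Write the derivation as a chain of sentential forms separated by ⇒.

S ⇒ iSz ⇒ iiSzz ⇒ iiiSzzz ⇒ iiiiSzzzz ⇒ iiiiiSzzzzz ⇒ iiiiiiSzzzzzz ⇒ iiiiiiizzzzzzz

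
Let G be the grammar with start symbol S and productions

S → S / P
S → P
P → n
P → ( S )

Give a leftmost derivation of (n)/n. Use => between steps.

S => S/P => P/P => (S)/P => (P)/P => (n)/P => (n)/n

S => S/P   [S → S / P]
S/P => P/P   [S → P]
P/P => (S)/P   [P → ( S )]
(S)/P => (P)/P   [S → P]
(P)/P => (n)/P   [P → n]
(n)/P => (n)/n   [P → n]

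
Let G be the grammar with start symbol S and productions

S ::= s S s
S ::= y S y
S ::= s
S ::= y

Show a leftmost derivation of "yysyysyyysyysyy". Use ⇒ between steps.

S ⇒ ySy   [S ::= y S y]
ySy ⇒ yySyy   [S ::= y S y]
yySyy ⇒ yysSsyy   [S ::= s S s]
yysSsyy ⇒ yysySysyy   [S ::= y S y]
yysySysyy ⇒ yysyySyysyy   [S ::= y S y]
yysyySyysyy ⇒ yysyysSsyysyy   [S ::= s S s]
yysyysSsyysyy ⇒ yysyysySysyysyy   [S ::= y S y]
yysyysySysyysyy ⇒ yysyysyyysyysyy   [S ::= y]

S ⇒ ySy ⇒ yySyy ⇒ yysSsyy ⇒ yysySysyy ⇒ yysyySyysyy ⇒ yysyysSsyysyy ⇒ yysyysySysyysyy ⇒ yysyysyyysyysyy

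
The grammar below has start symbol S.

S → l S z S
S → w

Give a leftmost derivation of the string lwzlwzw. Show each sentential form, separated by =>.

S => lSzS => lwzS => lwzlSzS => lwzlwzS => lwzlwzw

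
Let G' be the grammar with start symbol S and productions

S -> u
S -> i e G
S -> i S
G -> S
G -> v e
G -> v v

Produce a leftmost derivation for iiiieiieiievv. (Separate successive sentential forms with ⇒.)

S ⇒ iS ⇒ iiS ⇒ iiiS ⇒ iiiieG ⇒ iiiieS ⇒ iiiieiS ⇒ iiiieiieG ⇒ iiiieiieS ⇒ iiiieiieiS ⇒ iiiieiieiieG ⇒ iiiieiieiievv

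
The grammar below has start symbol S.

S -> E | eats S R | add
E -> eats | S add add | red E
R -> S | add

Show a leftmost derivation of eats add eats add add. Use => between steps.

S => eats S R => eats add R => eats add S => eats add eats S R => eats add eats add R => eats add eats add S => eats add eats add add

S => eats S R   [S -> eats S R]
eats S R => eats add R   [S -> add]
eats add R => eats add S   [R -> S]
eats add S => eats add eats S R   [S -> eats S R]
eats add eats S R => eats add eats add R   [S -> add]
eats add eats add R => eats add eats add S   [R -> S]
eats add eats add S => eats add eats add add   [S -> add]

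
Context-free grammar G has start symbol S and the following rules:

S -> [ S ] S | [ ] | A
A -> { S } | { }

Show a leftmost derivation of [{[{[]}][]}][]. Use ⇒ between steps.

S ⇒ [S]S ⇒ [A]S ⇒ [{S}]S ⇒ [{[S]S}]S ⇒ [{[A]S}]S ⇒ [{[{S}]S}]S ⇒ [{[{[]}]S}]S ⇒ [{[{[]}][]}]S ⇒ [{[{[]}][]}][]

S ⇒ [S]S   [S -> [ S ] S]
[S]S ⇒ [A]S   [S -> A]
[A]S ⇒ [{S}]S   [A -> { S }]
[{S}]S ⇒ [{[S]S}]S   [S -> [ S ] S]
[{[S]S}]S ⇒ [{[A]S}]S   [S -> A]
[{[A]S}]S ⇒ [{[{S}]S}]S   [A -> { S }]
[{[{S}]S}]S ⇒ [{[{[]}]S}]S   [S -> [ ]]
[{[{[]}]S}]S ⇒ [{[{[]}][]}]S   [S -> [ ]]
[{[{[]}][]}]S ⇒ [{[{[]}][]}][]   [S -> [ ]]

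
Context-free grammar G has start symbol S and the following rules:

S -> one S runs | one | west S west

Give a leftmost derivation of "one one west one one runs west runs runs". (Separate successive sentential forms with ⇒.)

S ⇒ one S runs ⇒ one one S runs runs ⇒ one one west S west runs runs ⇒ one one west one S runs west runs runs ⇒ one one west one one runs west runs runs

S ⇒ one S runs   [S -> one S runs]
one S runs ⇒ one one S runs runs   [S -> one S runs]
one one S runs runs ⇒ one one west S west runs runs   [S -> west S west]
one one west S west runs runs ⇒ one one west one S runs west runs runs   [S -> one S runs]
one one west one S runs west runs runs ⇒ one one west one one runs west runs runs   [S -> one]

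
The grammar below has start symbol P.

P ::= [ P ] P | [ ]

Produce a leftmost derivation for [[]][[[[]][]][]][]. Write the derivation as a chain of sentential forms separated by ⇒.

P⇒[P]P⇒[[]]P⇒[[]][P]P⇒[[]][[P]P]P⇒[[]][[[P]P]P]P⇒[[]][[[[]]P]P]P⇒[[]][[[[]][]]P]P⇒[[]][[[[]][]][]]P⇒[[]][[[[]][]][]][]

P ⇒ [P]P   [P ::= [ P ] P]
[P]P ⇒ [[]]P   [P ::= [ ]]
[[]]P ⇒ [[]][P]P   [P ::= [ P ] P]
[[]][P]P ⇒ [[]][[P]P]P   [P ::= [ P ] P]
[[]][[P]P]P ⇒ [[]][[[P]P]P]P   [P ::= [ P ] P]
[[]][[[P]P]P]P ⇒ [[]][[[[]]P]P]P   [P ::= [ ]]
[[]][[[[]]P]P]P ⇒ [[]][[[[]][]]P]P   [P ::= [ ]]
[[]][[[[]][]]P]P ⇒ [[]][[[[]][]][]]P   [P ::= [ ]]
[[]][[[[]][]][]]P ⇒ [[]][[[[]][]][]][]   [P ::= [ ]]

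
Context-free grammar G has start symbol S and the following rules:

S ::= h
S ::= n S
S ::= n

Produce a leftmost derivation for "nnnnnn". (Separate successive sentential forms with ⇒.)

S ⇒ nS   [S ::= n S]
nS ⇒ nnS   [S ::= n S]
nnS ⇒ nnnS   [S ::= n S]
nnnS ⇒ nnnnS   [S ::= n S]
nnnnS ⇒ nnnnnS   [S ::= n S]
nnnnnS ⇒ nnnnnn   [S ::= n]

S ⇒ nS ⇒ nnS ⇒ nnnS ⇒ nnnnS ⇒ nnnnnS ⇒ nnnnnn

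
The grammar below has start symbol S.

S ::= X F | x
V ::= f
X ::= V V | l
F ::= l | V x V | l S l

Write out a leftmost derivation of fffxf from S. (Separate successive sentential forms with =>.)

S => XF => VVF => fVF => ffF => ffVxV => fffxV => fffxf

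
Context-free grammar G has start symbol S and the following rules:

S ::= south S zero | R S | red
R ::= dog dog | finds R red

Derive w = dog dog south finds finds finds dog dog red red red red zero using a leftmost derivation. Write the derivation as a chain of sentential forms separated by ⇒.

S ⇒ R S   [S ::= R S]
R S ⇒ dog dog S   [R ::= dog dog]
dog dog S ⇒ dog dog south S zero   [S ::= south S zero]
dog dog south S zero ⇒ dog dog south R S zero   [S ::= R S]
dog dog south R S zero ⇒ dog dog south finds R red S zero   [R ::= finds R red]
dog dog south finds R red S zero ⇒ dog dog south finds finds R red red S zero   [R ::= finds R red]
dog dog south finds finds R red red S zero ⇒ dog dog south finds finds finds R red red red S zero   [R ::= finds R red]
dog dog south finds finds finds R red red red S zero ⇒ dog dog south finds finds finds dog dog red red red S zero   [R ::= dog dog]
dog dog south finds finds finds dog dog red red red S zero ⇒ dog dog south finds finds finds dog dog red red red red zero   [S ::= red]

S ⇒ R S ⇒ dog dog S ⇒ dog dog south S zero ⇒ dog dog south R S zero ⇒ dog dog south finds R red S zero ⇒ dog dog south finds finds R red red S zero ⇒ dog dog south finds finds finds R red red red S zero ⇒ dog dog south finds finds finds dog dog red red red S zero ⇒ dog dog south finds finds finds dog dog red red red red zero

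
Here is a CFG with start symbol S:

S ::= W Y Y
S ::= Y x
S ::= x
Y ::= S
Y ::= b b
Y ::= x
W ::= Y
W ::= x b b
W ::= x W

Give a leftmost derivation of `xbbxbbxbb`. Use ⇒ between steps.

S ⇒ WYY ⇒ xbbYY ⇒ xbbSY ⇒ xbbWYYY ⇒ xbbYYYY ⇒ xbbxYYY ⇒ xbbxbbYY ⇒ xbbxbbSY ⇒ xbbxbbxY ⇒ xbbxbbxbb

S ⇒ WYY   [S ::= W Y Y]
WYY ⇒ xbbYY   [W ::= x b b]
xbbYY ⇒ xbbSY   [Y ::= S]
xbbSY ⇒ xbbWYYY   [S ::= W Y Y]
xbbWYYY ⇒ xbbYYYY   [W ::= Y]
xbbYYYY ⇒ xbbxYYY   [Y ::= x]
xbbxYYY ⇒ xbbxbbYY   [Y ::= b b]
xbbxbbYY ⇒ xbbxbbSY   [Y ::= S]
xbbxbbSY ⇒ xbbxbbxY   [S ::= x]
xbbxbbxY ⇒ xbbxbbxbb   [Y ::= b b]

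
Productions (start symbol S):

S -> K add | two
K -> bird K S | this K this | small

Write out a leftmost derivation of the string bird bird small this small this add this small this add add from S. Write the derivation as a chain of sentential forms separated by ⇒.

S ⇒ K add ⇒ bird K S add ⇒ bird bird K S S add ⇒ bird bird small S S add ⇒ bird bird small K add S add ⇒ bird bird small this K this add S add ⇒ bird bird small this small this add S add ⇒ bird bird small this small this add K add add ⇒ bird bird small this small this add this K this add add ⇒ bird bird small this small this add this small this add add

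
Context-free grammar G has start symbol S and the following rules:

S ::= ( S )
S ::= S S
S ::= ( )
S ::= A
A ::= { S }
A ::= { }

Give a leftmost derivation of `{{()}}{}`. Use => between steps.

S => SS   [S ::= S S]
SS => AS   [S ::= A]
AS => {S}S   [A ::= { S }]
{S}S => {A}S   [S ::= A]
{A}S => {{S}}S   [A ::= { S }]
{{S}}S => {{()}}S   [S ::= ( )]
{{()}}S => {{()}}A   [S ::= A]
{{()}}A => {{()}}{}   [A ::= { }]

S=>SS=>AS=>{S}S=>{A}S=>{{S}}S=>{{()}}S=>{{()}}A=>{{()}}{}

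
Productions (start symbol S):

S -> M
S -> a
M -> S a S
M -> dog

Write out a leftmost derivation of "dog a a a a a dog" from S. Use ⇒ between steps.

S ⇒ M ⇒ S a S ⇒ M a S ⇒ dog a S ⇒ dog a M ⇒ dog a S a S ⇒ dog a a a S ⇒ dog a a a M ⇒ dog a a a S a S ⇒ dog a a a a a S ⇒ dog a a a a a M ⇒ dog a a a a a dog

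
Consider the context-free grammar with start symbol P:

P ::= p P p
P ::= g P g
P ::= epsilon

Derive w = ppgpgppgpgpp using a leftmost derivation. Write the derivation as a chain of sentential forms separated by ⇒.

P ⇒ pPp   [P ::= p P p]
pPp ⇒ ppPpp   [P ::= p P p]
ppPpp ⇒ ppgPgpp   [P ::= g P g]
ppgPgpp ⇒ ppgpPpgpp   [P ::= p P p]
ppgpPpgpp ⇒ ppgpgPgpgpp   [P ::= g P g]
ppgpgPgpgpp ⇒ ppgpgpPpgpgpp   [P ::= p P p]
ppgpgpPpgpgpp ⇒ ppgpgppgpgpp   [P ::= epsilon]

P ⇒ pPp ⇒ ppPpp ⇒ ppgPgpp ⇒ ppgpPpgpp ⇒ ppgpgPgpgpp ⇒ ppgpgpPpgpgpp ⇒ ppgpgppgpgpp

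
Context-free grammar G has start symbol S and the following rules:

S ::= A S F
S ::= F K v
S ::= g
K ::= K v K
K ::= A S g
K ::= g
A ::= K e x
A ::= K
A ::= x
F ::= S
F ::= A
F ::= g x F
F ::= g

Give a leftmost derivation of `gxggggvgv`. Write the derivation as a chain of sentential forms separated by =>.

S => FKv   [S ::= F K v]
FKv => SKv   [F ::= S]
SKv => FKvKv   [S ::= F K v]
FKvKv => gxFKvKv   [F ::= g x F]
gxFKvKv => gxgKvKv   [F ::= g]
gxgKvKv => gxgASgvKv   [K ::= A S g]
gxgASgvKv => gxgKSgvKv   [A ::= K]
gxgKSgvKv => gxggSgvKv   [K ::= g]
gxggSgvKv => gxggggvKv   [S ::= g]
gxggggvKv => gxggggvgv   [K ::= g]

S => FKv => SKv => FKvKv => gxFKvKv => gxgKvKv => gxgASgvKv => gxgKSgvKv => gxggSgvKv => gxggggvKv => gxggggvgv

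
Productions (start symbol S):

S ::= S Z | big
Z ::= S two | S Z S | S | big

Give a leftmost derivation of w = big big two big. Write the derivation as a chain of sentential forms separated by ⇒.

S ⇒ S Z ⇒ S Z Z ⇒ big Z Z ⇒ big S two Z ⇒ big big two Z ⇒ big big two big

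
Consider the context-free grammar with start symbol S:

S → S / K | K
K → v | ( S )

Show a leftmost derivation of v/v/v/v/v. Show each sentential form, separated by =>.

S => S/K => S/K/K => S/K/K/K => S/K/K/K/K => K/K/K/K/K => v/K/K/K/K => v/v/K/K/K => v/v/v/K/K => v/v/v/v/K => v/v/v/v/v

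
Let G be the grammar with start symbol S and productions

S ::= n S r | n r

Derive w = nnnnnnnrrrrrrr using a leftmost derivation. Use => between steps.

S => nSr   [S ::= n S r]
nSr => nnSrr   [S ::= n S r]
nnSrr => nnnSrrr   [S ::= n S r]
nnnSrrr => nnnnSrrrr   [S ::= n S r]
nnnnSrrrr => nnnnnSrrrrr   [S ::= n S r]
nnnnnSrrrrr => nnnnnnSrrrrrr   [S ::= n S r]
nnnnnnSrrrrrr => nnnnnnnrrrrrrr   [S ::= n r]

S=>nSr=>nnSrr=>nnnSrrr=>nnnnSrrrr=>nnnnnSrrrrr=>nnnnnnSrrrrrr=>nnnnnnnrrrrrrr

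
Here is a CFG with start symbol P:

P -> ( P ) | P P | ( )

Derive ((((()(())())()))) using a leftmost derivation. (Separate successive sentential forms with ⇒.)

P ⇒ (P) ⇒ ((P)) ⇒ (((P))) ⇒ (((PP))) ⇒ ((((P)P))) ⇒ ((((PP)P))) ⇒ ((((PPP)P))) ⇒ ((((()PP)P))) ⇒ ((((()(P)P)P))) ⇒ ((((()(())P)P))) ⇒ ((((()(())())P))) ⇒ ((((()(())())())))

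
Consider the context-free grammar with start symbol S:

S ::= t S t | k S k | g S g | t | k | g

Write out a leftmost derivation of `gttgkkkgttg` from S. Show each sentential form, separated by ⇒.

S ⇒ gSg   [S ::= g S g]
gSg ⇒ gtStg   [S ::= t S t]
gtStg ⇒ gttSttg   [S ::= t S t]
gttSttg ⇒ gttgSgttg   [S ::= g S g]
gttgSgttg ⇒ gttgkSkgttg   [S ::= k S k]
gttgkSkgttg ⇒ gttgkkkgttg   [S ::= k]

S ⇒ gSg ⇒ gtStg ⇒ gttSttg ⇒ gttgSgttg ⇒ gttgkSkgttg ⇒ gttgkkkgttg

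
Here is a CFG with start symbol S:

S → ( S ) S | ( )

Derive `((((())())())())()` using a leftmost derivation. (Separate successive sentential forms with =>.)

S=>(S)S=>((S)S)S=>(((S)S)S)S=>((((S)S)S)S)S=>((((())S)S)S)S=>((((())())S)S)S=>((((())())())S)S=>((((())())())())S=>((((())())())())()

S => (S)S   [S → ( S ) S]
(S)S => ((S)S)S   [S → ( S ) S]
((S)S)S => (((S)S)S)S   [S → ( S ) S]
(((S)S)S)S => ((((S)S)S)S)S   [S → ( S ) S]
((((S)S)S)S)S => ((((())S)S)S)S   [S → ( )]
((((())S)S)S)S => ((((())())S)S)S   [S → ( )]
((((())())S)S)S => ((((())())())S)S   [S → ( )]
((((())())())S)S => ((((())())())())S   [S → ( )]
((((())())())())S => ((((())())())())()   [S → ( )]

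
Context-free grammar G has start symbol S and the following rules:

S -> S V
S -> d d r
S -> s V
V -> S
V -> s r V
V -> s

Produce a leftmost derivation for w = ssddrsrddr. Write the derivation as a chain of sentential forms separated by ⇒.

S ⇒ sV ⇒ sS ⇒ sSV ⇒ ssVV ⇒ ssSV ⇒ ssddrV ⇒ ssddrsrV ⇒ ssddrsrS ⇒ ssddrsrddr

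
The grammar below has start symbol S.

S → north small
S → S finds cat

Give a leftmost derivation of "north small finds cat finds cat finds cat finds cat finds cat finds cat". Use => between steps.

S => S finds cat   [S → S finds cat]
S finds cat => S finds cat finds cat   [S → S finds cat]
S finds cat finds cat => S finds cat finds cat finds cat   [S → S finds cat]
S finds cat finds cat finds cat => S finds cat finds cat finds cat finds cat   [S → S finds cat]
S finds cat finds cat finds cat finds cat => S finds cat finds cat finds cat finds cat finds cat   [S → S finds cat]
S finds cat finds cat finds cat finds cat finds cat => S finds cat finds cat finds cat finds cat finds cat finds cat   [S → S finds cat]
S finds cat finds cat finds cat finds cat finds cat finds cat => north small finds cat finds cat finds cat finds cat finds cat finds cat   [S → north small]

S => S finds cat => S finds cat finds cat => S finds cat finds cat finds cat => S finds cat finds cat finds cat finds cat => S finds cat finds cat finds cat finds cat finds cat => S finds cat finds cat finds cat finds cat finds cat finds cat => north small finds cat finds cat finds cat finds cat finds cat finds cat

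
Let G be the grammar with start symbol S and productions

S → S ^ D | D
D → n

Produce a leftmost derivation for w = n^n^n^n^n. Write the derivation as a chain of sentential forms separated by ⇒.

S⇒S^D⇒S^D^D⇒S^D^D^D⇒S^D^D^D^D⇒D^D^D^D^D⇒n^D^D^D^D⇒n^n^D^D^D⇒n^n^n^D^D⇒n^n^n^n^D⇒n^n^n^n^n

S ⇒ S^D   [S → S ^ D]
S^D ⇒ S^D^D   [S → S ^ D]
S^D^D ⇒ S^D^D^D   [S → S ^ D]
S^D^D^D ⇒ S^D^D^D^D   [S → S ^ D]
S^D^D^D^D ⇒ D^D^D^D^D   [S → D]
D^D^D^D^D ⇒ n^D^D^D^D   [D → n]
n^D^D^D^D ⇒ n^n^D^D^D   [D → n]
n^n^D^D^D ⇒ n^n^n^D^D   [D → n]
n^n^n^D^D ⇒ n^n^n^n^D   [D → n]
n^n^n^n^D ⇒ n^n^n^n^n   [D → n]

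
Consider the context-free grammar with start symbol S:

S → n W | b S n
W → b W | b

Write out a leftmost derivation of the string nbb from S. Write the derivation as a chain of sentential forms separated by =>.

S => nW   [S → n W]
nW => nbW   [W → b W]
nbW => nbb   [W → b]

S => nW => nbW => nbb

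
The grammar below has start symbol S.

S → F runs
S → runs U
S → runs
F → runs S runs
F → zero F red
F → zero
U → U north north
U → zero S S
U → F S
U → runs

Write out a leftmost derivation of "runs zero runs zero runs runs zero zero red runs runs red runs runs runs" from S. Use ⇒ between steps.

S ⇒ runs U   [S → runs U]
runs U ⇒ runs zero S S   [U → zero S S]
runs zero S S ⇒ runs zero runs U S   [S → runs U]
runs zero runs U S ⇒ runs zero runs F S S   [U → F S]
runs zero runs F S S ⇒ runs zero runs zero F red S S   [F → zero F red]
runs zero runs zero F red S S ⇒ runs zero runs zero runs S runs red S S   [F → runs S runs]
runs zero runs zero runs S runs red S S ⇒ runs zero runs zero runs runs U runs red S S   [S → runs U]
runs zero runs zero runs runs U runs red S S ⇒ runs zero runs zero runs runs F S runs red S S   [U → F S]
runs zero runs zero runs runs F S runs red S S ⇒ runs zero runs zero runs runs zero F red S runs red S S   [F → zero F red]
runs zero runs zero runs runs zero F red S runs red S S ⇒ runs zero runs zero runs runs zero zero red S runs red S S   [F → zero]
runs zero runs zero runs runs zero zero red S runs red S S ⇒ runs zero runs zero runs runs zero zero red runs runs red S S   [S → runs]
runs zero runs zero runs runs zero zero red runs runs red S S ⇒ runs zero runs zero runs runs zero zero red runs runs red runs U S   [S → runs U]
runs zero runs zero runs runs zero zero red runs runs red runs U S ⇒ runs zero runs zero runs runs zero zero red runs runs red runs runs S   [U → runs]
runs zero runs zero runs runs zero zero red runs runs red runs runs S ⇒ runs zero runs zero runs runs zero zero red runs runs red runs runs runs   [S → runs]

S ⇒ runs U ⇒ runs zero S S ⇒ runs zero runs U S ⇒ runs zero runs F S S ⇒ runs zero runs zero F red S S ⇒ runs zero runs zero runs S runs red S S ⇒ runs zero runs zero runs runs U runs red S S ⇒ runs zero runs zero runs runs F S runs red S S ⇒ runs zero runs zero runs runs zero F red S runs red S S ⇒ runs zero runs zero runs runs zero zero red S runs red S S ⇒ runs zero runs zero runs runs zero zero red runs runs red S S ⇒ runs zero runs zero runs runs zero zero red runs runs red runs U S ⇒ runs zero runs zero runs runs zero zero red runs runs red runs runs S ⇒ runs zero runs zero runs runs zero zero red runs runs red runs runs runs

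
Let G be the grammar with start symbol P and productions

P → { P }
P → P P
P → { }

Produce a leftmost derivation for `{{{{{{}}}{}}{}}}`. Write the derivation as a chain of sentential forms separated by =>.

P => {P} => {{P}} => {{PP}} => {{{P}P}} => {{{PP}P}} => {{{{P}P}P}} => {{{{{P}}P}P}} => {{{{{{}}}P}P}} => {{{{{{}}}{}}P}} => {{{{{{}}}{}}{}}}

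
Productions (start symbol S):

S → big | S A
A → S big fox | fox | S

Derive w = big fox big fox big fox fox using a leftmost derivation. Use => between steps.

S => S A => S A A => S A A A => big A A A => big fox A A => big fox S big fox A => big fox S A big fox A => big fox big A big fox A => big fox big fox big fox A => big fox big fox big fox fox

S => S A   [S → S A]
S A => S A A   [S → S A]
S A A => S A A A   [S → S A]
S A A A => big A A A   [S → big]
big A A A => big fox A A   [A → fox]
big fox A A => big fox S big fox A   [A → S big fox]
big fox S big fox A => big fox S A big fox A   [S → S A]
big fox S A big fox A => big fox big A big fox A   [S → big]
big fox big A big fox A => big fox big fox big fox A   [A → fox]
big fox big fox big fox A => big fox big fox big fox fox   [A → fox]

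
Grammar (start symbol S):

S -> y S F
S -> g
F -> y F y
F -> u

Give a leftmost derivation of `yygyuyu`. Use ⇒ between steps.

S⇒ySF⇒yySFF⇒yygFF⇒yygyFyF⇒yygyuyF⇒yygyuyu

S ⇒ ySF   [S -> y S F]
ySF ⇒ yySFF   [S -> y S F]
yySFF ⇒ yygFF   [S -> g]
yygFF ⇒ yygyFyF   [F -> y F y]
yygyFyF ⇒ yygyuyF   [F -> u]
yygyuyF ⇒ yygyuyu   [F -> u]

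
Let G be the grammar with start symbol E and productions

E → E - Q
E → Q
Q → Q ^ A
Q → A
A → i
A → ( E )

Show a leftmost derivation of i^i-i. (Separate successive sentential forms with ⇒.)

E ⇒ E-Q ⇒ Q-Q ⇒ Q^A-Q ⇒ A^A-Q ⇒ i^A-Q ⇒ i^i-Q ⇒ i^i-A ⇒ i^i-i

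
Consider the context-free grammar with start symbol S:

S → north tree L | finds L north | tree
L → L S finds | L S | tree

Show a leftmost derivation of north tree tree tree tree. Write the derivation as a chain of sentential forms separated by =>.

S => north tree L   [S → north tree L]
north tree L => north tree L S   [L → L S]
north tree L S => north tree L S S   [L → L S]
north tree L S S => north tree tree S S   [L → tree]
north tree tree S S => north tree tree tree S   [S → tree]
north tree tree tree S => north tree tree tree tree   [S → tree]

S => north tree L => north tree L S => north tree L S S => north tree tree S S => north tree tree tree S => north tree tree tree tree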